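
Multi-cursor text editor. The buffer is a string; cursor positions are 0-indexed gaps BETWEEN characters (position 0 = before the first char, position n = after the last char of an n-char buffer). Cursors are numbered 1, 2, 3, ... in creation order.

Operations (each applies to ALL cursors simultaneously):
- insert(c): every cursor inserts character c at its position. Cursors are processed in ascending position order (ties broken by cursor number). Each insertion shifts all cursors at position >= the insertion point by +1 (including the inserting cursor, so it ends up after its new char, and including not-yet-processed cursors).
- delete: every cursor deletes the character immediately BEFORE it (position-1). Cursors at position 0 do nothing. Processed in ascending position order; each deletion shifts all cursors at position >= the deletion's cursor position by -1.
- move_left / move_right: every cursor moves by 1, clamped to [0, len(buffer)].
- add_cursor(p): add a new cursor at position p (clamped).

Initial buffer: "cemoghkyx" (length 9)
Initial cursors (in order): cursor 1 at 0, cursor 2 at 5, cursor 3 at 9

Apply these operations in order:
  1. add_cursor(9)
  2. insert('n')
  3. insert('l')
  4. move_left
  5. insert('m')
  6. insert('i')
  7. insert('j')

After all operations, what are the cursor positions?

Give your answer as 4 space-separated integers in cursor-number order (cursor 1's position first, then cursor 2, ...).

After op 1 (add_cursor(9)): buffer="cemoghkyx" (len 9), cursors c1@0 c2@5 c3@9 c4@9, authorship .........
After op 2 (insert('n')): buffer="ncemognhkyxnn" (len 13), cursors c1@1 c2@7 c3@13 c4@13, authorship 1.....2....34
After op 3 (insert('l')): buffer="nlcemognlhkyxnnll" (len 17), cursors c1@2 c2@9 c3@17 c4@17, authorship 11.....22....3434
After op 4 (move_left): buffer="nlcemognlhkyxnnll" (len 17), cursors c1@1 c2@8 c3@16 c4@16, authorship 11.....22....3434
After op 5 (insert('m')): buffer="nmlcemognmlhkyxnnlmml" (len 21), cursors c1@2 c2@10 c3@20 c4@20, authorship 111.....222....343344
After op 6 (insert('i')): buffer="nmilcemognmilhkyxnnlmmiil" (len 25), cursors c1@3 c2@12 c3@24 c4@24, authorship 1111.....2222....34334344
After op 7 (insert('j')): buffer="nmijlcemognmijlhkyxnnlmmiijjl" (len 29), cursors c1@4 c2@14 c3@28 c4@28, authorship 11111.....22222....3433434344

Answer: 4 14 28 28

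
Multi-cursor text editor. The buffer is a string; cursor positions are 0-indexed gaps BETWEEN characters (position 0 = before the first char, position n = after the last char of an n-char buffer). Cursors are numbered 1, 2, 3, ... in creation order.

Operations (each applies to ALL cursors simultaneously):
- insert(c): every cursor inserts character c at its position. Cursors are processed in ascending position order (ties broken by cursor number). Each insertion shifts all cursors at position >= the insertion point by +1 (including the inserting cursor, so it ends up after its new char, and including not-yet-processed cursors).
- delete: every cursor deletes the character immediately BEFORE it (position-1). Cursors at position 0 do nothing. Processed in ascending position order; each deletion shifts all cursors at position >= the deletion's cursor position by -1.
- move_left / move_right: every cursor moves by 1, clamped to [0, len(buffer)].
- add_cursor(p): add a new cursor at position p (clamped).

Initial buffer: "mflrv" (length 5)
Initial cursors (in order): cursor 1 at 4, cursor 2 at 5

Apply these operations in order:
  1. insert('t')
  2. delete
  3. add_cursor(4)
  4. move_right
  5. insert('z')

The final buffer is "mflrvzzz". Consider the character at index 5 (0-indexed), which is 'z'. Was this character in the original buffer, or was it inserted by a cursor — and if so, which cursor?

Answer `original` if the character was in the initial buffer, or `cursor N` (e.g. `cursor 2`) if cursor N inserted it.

Answer: cursor 1

Derivation:
After op 1 (insert('t')): buffer="mflrtvt" (len 7), cursors c1@5 c2@7, authorship ....1.2
After op 2 (delete): buffer="mflrv" (len 5), cursors c1@4 c2@5, authorship .....
After op 3 (add_cursor(4)): buffer="mflrv" (len 5), cursors c1@4 c3@4 c2@5, authorship .....
After op 4 (move_right): buffer="mflrv" (len 5), cursors c1@5 c2@5 c3@5, authorship .....
After op 5 (insert('z')): buffer="mflrvzzz" (len 8), cursors c1@8 c2@8 c3@8, authorship .....123
Authorship (.=original, N=cursor N): . . . . . 1 2 3
Index 5: author = 1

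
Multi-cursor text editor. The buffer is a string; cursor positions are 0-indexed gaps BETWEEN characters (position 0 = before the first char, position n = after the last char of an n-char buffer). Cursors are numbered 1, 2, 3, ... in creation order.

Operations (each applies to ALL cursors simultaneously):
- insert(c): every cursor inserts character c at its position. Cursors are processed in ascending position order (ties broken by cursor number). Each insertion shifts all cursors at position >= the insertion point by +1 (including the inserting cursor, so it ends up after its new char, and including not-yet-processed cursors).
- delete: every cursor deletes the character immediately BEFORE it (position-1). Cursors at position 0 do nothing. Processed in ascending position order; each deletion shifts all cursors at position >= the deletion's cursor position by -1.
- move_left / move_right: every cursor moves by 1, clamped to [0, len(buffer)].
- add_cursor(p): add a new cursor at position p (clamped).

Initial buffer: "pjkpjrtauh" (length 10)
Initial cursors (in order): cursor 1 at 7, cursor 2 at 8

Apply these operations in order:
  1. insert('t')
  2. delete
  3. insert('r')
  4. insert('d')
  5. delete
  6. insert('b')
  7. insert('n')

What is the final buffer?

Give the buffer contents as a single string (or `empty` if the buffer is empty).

Answer: pjkpjrtrbnarbnuh

Derivation:
After op 1 (insert('t')): buffer="pjkpjrttatuh" (len 12), cursors c1@8 c2@10, authorship .......1.2..
After op 2 (delete): buffer="pjkpjrtauh" (len 10), cursors c1@7 c2@8, authorship ..........
After op 3 (insert('r')): buffer="pjkpjrtraruh" (len 12), cursors c1@8 c2@10, authorship .......1.2..
After op 4 (insert('d')): buffer="pjkpjrtrdarduh" (len 14), cursors c1@9 c2@12, authorship .......11.22..
After op 5 (delete): buffer="pjkpjrtraruh" (len 12), cursors c1@8 c2@10, authorship .......1.2..
After op 6 (insert('b')): buffer="pjkpjrtrbarbuh" (len 14), cursors c1@9 c2@12, authorship .......11.22..
After op 7 (insert('n')): buffer="pjkpjrtrbnarbnuh" (len 16), cursors c1@10 c2@14, authorship .......111.222..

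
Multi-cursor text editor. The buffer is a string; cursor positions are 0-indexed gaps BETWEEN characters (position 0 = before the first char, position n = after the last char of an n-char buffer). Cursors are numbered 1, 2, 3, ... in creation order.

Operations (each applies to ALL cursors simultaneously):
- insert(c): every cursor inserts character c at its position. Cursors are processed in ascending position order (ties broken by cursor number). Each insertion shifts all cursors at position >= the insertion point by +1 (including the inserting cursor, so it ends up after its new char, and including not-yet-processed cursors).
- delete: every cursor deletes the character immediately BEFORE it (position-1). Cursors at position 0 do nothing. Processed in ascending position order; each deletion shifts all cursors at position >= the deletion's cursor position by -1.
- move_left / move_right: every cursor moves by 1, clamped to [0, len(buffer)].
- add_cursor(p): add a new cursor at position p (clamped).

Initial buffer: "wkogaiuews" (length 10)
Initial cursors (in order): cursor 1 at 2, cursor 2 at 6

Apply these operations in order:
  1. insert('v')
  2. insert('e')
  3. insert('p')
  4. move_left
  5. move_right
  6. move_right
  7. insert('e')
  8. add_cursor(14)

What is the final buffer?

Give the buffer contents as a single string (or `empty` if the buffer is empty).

Answer: wkvepoegaivepueews

Derivation:
After op 1 (insert('v')): buffer="wkvogaivuews" (len 12), cursors c1@3 c2@8, authorship ..1....2....
After op 2 (insert('e')): buffer="wkveogaiveuews" (len 14), cursors c1@4 c2@10, authorship ..11....22....
After op 3 (insert('p')): buffer="wkvepogaivepuews" (len 16), cursors c1@5 c2@12, authorship ..111....222....
After op 4 (move_left): buffer="wkvepogaivepuews" (len 16), cursors c1@4 c2@11, authorship ..111....222....
After op 5 (move_right): buffer="wkvepogaivepuews" (len 16), cursors c1@5 c2@12, authorship ..111....222....
After op 6 (move_right): buffer="wkvepogaivepuews" (len 16), cursors c1@6 c2@13, authorship ..111....222....
After op 7 (insert('e')): buffer="wkvepoegaivepueews" (len 18), cursors c1@7 c2@15, authorship ..111.1...222.2...
After op 8 (add_cursor(14)): buffer="wkvepoegaivepueews" (len 18), cursors c1@7 c3@14 c2@15, authorship ..111.1...222.2...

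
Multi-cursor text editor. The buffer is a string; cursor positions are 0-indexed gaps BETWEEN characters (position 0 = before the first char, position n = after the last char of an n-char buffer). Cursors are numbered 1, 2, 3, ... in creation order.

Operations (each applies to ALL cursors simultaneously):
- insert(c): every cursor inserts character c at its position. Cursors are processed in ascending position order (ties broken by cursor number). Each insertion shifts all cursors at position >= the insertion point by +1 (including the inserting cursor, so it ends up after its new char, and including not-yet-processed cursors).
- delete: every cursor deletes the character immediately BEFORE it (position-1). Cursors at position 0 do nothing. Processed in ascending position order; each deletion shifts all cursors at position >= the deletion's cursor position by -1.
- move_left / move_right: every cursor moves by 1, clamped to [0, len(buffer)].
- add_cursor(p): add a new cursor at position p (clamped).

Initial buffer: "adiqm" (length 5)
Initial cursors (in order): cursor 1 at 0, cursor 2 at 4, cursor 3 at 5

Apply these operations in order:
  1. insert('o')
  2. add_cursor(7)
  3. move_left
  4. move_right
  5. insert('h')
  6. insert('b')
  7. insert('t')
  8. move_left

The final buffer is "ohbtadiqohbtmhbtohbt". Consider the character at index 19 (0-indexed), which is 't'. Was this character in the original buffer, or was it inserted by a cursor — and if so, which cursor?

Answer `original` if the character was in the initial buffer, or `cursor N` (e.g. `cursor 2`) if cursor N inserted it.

After op 1 (insert('o')): buffer="oadiqomo" (len 8), cursors c1@1 c2@6 c3@8, authorship 1....2.3
After op 2 (add_cursor(7)): buffer="oadiqomo" (len 8), cursors c1@1 c2@6 c4@7 c3@8, authorship 1....2.3
After op 3 (move_left): buffer="oadiqomo" (len 8), cursors c1@0 c2@5 c4@6 c3@7, authorship 1....2.3
After op 4 (move_right): buffer="oadiqomo" (len 8), cursors c1@1 c2@6 c4@7 c3@8, authorship 1....2.3
After op 5 (insert('h')): buffer="ohadiqohmhoh" (len 12), cursors c1@2 c2@8 c4@10 c3@12, authorship 11....22.433
After op 6 (insert('b')): buffer="ohbadiqohbmhbohb" (len 16), cursors c1@3 c2@10 c4@13 c3@16, authorship 111....222.44333
After op 7 (insert('t')): buffer="ohbtadiqohbtmhbtohbt" (len 20), cursors c1@4 c2@12 c4@16 c3@20, authorship 1111....2222.4443333
After op 8 (move_left): buffer="ohbtadiqohbtmhbtohbt" (len 20), cursors c1@3 c2@11 c4@15 c3@19, authorship 1111....2222.4443333
Authorship (.=original, N=cursor N): 1 1 1 1 . . . . 2 2 2 2 . 4 4 4 3 3 3 3
Index 19: author = 3

Answer: cursor 3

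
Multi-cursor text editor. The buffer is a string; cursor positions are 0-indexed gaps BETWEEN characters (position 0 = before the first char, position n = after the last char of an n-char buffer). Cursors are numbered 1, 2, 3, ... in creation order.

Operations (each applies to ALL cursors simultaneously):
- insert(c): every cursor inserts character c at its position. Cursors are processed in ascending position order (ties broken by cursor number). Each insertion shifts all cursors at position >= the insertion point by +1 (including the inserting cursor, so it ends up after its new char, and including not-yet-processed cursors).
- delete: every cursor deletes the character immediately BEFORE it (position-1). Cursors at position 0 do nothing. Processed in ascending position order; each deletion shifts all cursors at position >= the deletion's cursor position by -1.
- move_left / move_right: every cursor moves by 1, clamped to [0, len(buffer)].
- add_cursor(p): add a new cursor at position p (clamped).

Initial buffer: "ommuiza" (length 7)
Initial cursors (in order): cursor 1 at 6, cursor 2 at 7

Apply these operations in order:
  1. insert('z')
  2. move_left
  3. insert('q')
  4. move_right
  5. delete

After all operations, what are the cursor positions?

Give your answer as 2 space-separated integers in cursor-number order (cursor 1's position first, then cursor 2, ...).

After op 1 (insert('z')): buffer="ommuizzaz" (len 9), cursors c1@7 c2@9, authorship ......1.2
After op 2 (move_left): buffer="ommuizzaz" (len 9), cursors c1@6 c2@8, authorship ......1.2
After op 3 (insert('q')): buffer="ommuizqzaqz" (len 11), cursors c1@7 c2@10, authorship ......11.22
After op 4 (move_right): buffer="ommuizqzaqz" (len 11), cursors c1@8 c2@11, authorship ......11.22
After op 5 (delete): buffer="ommuizqaq" (len 9), cursors c1@7 c2@9, authorship ......1.2

Answer: 7 9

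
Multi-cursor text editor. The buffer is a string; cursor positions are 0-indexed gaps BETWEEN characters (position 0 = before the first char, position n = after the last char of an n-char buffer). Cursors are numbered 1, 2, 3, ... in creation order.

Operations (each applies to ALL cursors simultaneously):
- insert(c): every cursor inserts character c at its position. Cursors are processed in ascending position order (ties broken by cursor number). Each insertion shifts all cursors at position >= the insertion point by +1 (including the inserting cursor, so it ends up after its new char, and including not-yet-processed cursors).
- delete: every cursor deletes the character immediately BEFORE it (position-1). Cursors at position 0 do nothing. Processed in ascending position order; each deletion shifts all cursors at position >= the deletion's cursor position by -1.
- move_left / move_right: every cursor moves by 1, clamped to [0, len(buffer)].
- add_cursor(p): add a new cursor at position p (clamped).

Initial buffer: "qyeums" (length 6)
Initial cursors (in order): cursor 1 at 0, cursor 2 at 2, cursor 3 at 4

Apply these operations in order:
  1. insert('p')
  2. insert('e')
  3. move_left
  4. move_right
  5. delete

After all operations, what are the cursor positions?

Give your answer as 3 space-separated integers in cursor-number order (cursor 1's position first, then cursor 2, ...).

After op 1 (insert('p')): buffer="pqypeupms" (len 9), cursors c1@1 c2@4 c3@7, authorship 1..2..3..
After op 2 (insert('e')): buffer="peqypeeupems" (len 12), cursors c1@2 c2@6 c3@10, authorship 11..22..33..
After op 3 (move_left): buffer="peqypeeupems" (len 12), cursors c1@1 c2@5 c3@9, authorship 11..22..33..
After op 4 (move_right): buffer="peqypeeupems" (len 12), cursors c1@2 c2@6 c3@10, authorship 11..22..33..
After op 5 (delete): buffer="pqypeupms" (len 9), cursors c1@1 c2@4 c3@7, authorship 1..2..3..

Answer: 1 4 7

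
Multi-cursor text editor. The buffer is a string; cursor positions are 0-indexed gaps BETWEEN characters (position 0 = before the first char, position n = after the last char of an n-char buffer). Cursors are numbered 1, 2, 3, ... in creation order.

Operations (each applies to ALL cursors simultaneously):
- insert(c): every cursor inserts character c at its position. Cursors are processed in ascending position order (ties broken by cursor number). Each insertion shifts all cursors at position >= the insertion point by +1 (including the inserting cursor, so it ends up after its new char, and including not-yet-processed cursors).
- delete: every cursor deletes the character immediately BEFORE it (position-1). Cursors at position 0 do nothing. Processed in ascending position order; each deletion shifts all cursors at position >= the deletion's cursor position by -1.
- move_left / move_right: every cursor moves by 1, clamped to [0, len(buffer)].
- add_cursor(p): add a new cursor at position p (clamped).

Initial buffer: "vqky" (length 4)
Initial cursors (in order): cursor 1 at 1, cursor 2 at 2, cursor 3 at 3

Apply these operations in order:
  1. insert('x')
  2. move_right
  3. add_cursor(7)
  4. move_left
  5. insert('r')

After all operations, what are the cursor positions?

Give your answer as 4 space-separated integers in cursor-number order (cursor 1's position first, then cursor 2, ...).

Answer: 3 6 10 10

Derivation:
After op 1 (insert('x')): buffer="vxqxkxy" (len 7), cursors c1@2 c2@4 c3@6, authorship .1.2.3.
After op 2 (move_right): buffer="vxqxkxy" (len 7), cursors c1@3 c2@5 c3@7, authorship .1.2.3.
After op 3 (add_cursor(7)): buffer="vxqxkxy" (len 7), cursors c1@3 c2@5 c3@7 c4@7, authorship .1.2.3.
After op 4 (move_left): buffer="vxqxkxy" (len 7), cursors c1@2 c2@4 c3@6 c4@6, authorship .1.2.3.
After op 5 (insert('r')): buffer="vxrqxrkxrry" (len 11), cursors c1@3 c2@6 c3@10 c4@10, authorship .11.22.334.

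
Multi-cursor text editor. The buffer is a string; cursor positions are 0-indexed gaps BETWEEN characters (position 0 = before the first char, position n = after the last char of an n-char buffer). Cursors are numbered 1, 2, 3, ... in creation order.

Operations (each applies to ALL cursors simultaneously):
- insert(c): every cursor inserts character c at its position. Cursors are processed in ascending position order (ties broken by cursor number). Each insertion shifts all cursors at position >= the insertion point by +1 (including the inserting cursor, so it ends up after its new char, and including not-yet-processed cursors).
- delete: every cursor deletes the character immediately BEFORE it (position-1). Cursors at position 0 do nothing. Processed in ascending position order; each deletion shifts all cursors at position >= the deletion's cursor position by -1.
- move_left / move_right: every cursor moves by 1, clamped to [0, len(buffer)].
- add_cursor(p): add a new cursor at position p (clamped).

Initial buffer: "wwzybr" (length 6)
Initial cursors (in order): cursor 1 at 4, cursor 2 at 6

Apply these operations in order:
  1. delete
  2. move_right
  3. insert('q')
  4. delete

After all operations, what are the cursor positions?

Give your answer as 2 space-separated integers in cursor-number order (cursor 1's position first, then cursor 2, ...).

After op 1 (delete): buffer="wwzb" (len 4), cursors c1@3 c2@4, authorship ....
After op 2 (move_right): buffer="wwzb" (len 4), cursors c1@4 c2@4, authorship ....
After op 3 (insert('q')): buffer="wwzbqq" (len 6), cursors c1@6 c2@6, authorship ....12
After op 4 (delete): buffer="wwzb" (len 4), cursors c1@4 c2@4, authorship ....

Answer: 4 4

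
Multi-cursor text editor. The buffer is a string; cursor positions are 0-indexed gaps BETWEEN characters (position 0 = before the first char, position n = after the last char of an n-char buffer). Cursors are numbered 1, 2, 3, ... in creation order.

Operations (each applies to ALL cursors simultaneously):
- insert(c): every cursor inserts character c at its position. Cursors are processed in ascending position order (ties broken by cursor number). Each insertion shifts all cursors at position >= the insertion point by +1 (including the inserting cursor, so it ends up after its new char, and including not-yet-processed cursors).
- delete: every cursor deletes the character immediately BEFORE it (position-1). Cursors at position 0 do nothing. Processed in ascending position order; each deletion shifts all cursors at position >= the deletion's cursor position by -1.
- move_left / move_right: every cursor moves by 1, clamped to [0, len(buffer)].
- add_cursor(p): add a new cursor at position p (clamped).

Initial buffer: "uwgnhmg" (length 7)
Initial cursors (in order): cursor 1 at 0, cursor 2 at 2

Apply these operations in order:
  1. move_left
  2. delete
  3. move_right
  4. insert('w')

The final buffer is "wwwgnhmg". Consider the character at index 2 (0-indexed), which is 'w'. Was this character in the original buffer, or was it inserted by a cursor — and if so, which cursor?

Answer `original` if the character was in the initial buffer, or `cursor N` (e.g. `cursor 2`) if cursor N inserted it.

Answer: cursor 2

Derivation:
After op 1 (move_left): buffer="uwgnhmg" (len 7), cursors c1@0 c2@1, authorship .......
After op 2 (delete): buffer="wgnhmg" (len 6), cursors c1@0 c2@0, authorship ......
After op 3 (move_right): buffer="wgnhmg" (len 6), cursors c1@1 c2@1, authorship ......
After op 4 (insert('w')): buffer="wwwgnhmg" (len 8), cursors c1@3 c2@3, authorship .12.....
Authorship (.=original, N=cursor N): . 1 2 . . . . .
Index 2: author = 2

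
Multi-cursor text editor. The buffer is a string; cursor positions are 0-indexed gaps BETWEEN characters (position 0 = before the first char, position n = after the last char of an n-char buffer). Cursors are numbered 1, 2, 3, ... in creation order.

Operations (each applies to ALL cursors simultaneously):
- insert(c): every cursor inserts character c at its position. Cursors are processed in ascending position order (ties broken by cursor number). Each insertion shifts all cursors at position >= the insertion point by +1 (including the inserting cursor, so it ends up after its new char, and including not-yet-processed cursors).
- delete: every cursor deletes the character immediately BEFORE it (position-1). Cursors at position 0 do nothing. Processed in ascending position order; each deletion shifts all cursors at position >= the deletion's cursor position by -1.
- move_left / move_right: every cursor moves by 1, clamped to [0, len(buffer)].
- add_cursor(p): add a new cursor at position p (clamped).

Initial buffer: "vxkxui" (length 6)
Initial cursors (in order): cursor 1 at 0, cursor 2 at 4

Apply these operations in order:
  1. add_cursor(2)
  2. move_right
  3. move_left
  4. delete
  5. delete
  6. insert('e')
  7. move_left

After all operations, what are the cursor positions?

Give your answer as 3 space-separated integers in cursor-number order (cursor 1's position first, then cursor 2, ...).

Answer: 2 2 2

Derivation:
After op 1 (add_cursor(2)): buffer="vxkxui" (len 6), cursors c1@0 c3@2 c2@4, authorship ......
After op 2 (move_right): buffer="vxkxui" (len 6), cursors c1@1 c3@3 c2@5, authorship ......
After op 3 (move_left): buffer="vxkxui" (len 6), cursors c1@0 c3@2 c2@4, authorship ......
After op 4 (delete): buffer="vkui" (len 4), cursors c1@0 c3@1 c2@2, authorship ....
After op 5 (delete): buffer="ui" (len 2), cursors c1@0 c2@0 c3@0, authorship ..
After op 6 (insert('e')): buffer="eeeui" (len 5), cursors c1@3 c2@3 c3@3, authorship 123..
After op 7 (move_left): buffer="eeeui" (len 5), cursors c1@2 c2@2 c3@2, authorship 123..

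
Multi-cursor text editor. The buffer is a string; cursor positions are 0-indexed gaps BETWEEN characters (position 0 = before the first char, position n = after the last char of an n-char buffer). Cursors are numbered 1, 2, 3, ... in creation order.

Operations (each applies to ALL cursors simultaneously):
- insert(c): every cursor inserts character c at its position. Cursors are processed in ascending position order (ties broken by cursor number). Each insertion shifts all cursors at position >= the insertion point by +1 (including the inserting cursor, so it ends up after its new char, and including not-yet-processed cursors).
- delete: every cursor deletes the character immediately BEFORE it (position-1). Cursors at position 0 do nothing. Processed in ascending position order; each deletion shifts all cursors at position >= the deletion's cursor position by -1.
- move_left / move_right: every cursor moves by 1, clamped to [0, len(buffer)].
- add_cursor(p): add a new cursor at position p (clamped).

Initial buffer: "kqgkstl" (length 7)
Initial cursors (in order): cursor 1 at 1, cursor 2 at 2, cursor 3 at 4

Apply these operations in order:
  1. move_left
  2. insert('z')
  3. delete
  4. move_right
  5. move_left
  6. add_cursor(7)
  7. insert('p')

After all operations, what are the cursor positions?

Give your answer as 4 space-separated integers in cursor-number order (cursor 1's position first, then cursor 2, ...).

Answer: 1 3 6 11

Derivation:
After op 1 (move_left): buffer="kqgkstl" (len 7), cursors c1@0 c2@1 c3@3, authorship .......
After op 2 (insert('z')): buffer="zkzqgzkstl" (len 10), cursors c1@1 c2@3 c3@6, authorship 1.2..3....
After op 3 (delete): buffer="kqgkstl" (len 7), cursors c1@0 c2@1 c3@3, authorship .......
After op 4 (move_right): buffer="kqgkstl" (len 7), cursors c1@1 c2@2 c3@4, authorship .......
After op 5 (move_left): buffer="kqgkstl" (len 7), cursors c1@0 c2@1 c3@3, authorship .......
After op 6 (add_cursor(7)): buffer="kqgkstl" (len 7), cursors c1@0 c2@1 c3@3 c4@7, authorship .......
After op 7 (insert('p')): buffer="pkpqgpkstlp" (len 11), cursors c1@1 c2@3 c3@6 c4@11, authorship 1.2..3....4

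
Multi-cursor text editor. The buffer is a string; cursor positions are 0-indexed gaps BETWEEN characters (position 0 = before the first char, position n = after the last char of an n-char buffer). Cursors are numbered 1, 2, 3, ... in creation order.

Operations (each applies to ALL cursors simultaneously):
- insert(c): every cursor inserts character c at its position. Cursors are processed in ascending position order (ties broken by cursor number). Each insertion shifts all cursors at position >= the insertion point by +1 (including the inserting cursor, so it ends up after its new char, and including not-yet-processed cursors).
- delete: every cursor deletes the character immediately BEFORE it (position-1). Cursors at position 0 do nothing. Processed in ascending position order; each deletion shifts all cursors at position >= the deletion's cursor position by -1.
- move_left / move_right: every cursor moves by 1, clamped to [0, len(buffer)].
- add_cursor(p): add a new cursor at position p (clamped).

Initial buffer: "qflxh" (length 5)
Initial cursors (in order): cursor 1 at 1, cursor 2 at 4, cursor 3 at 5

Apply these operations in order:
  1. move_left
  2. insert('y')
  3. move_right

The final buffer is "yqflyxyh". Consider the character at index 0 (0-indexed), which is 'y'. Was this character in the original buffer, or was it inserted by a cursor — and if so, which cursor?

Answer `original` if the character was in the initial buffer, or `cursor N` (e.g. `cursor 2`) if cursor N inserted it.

Answer: cursor 1

Derivation:
After op 1 (move_left): buffer="qflxh" (len 5), cursors c1@0 c2@3 c3@4, authorship .....
After op 2 (insert('y')): buffer="yqflyxyh" (len 8), cursors c1@1 c2@5 c3@7, authorship 1...2.3.
After op 3 (move_right): buffer="yqflyxyh" (len 8), cursors c1@2 c2@6 c3@8, authorship 1...2.3.
Authorship (.=original, N=cursor N): 1 . . . 2 . 3 .
Index 0: author = 1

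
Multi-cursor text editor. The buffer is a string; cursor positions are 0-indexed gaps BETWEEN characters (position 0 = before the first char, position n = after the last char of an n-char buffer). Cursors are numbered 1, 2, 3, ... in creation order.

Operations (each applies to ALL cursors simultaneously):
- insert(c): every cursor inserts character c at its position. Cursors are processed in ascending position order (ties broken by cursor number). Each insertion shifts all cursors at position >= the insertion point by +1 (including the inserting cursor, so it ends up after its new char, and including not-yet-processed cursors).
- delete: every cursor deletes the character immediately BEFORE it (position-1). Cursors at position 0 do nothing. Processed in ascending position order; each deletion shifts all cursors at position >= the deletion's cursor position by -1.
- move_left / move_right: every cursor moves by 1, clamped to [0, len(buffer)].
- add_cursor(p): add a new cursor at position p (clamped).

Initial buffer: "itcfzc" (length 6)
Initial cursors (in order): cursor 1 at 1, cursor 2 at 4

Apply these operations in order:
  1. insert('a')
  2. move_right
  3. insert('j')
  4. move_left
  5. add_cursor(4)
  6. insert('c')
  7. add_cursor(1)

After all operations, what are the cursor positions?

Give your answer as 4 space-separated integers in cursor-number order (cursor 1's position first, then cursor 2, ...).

After op 1 (insert('a')): buffer="iatcfazc" (len 8), cursors c1@2 c2@6, authorship .1...2..
After op 2 (move_right): buffer="iatcfazc" (len 8), cursors c1@3 c2@7, authorship .1...2..
After op 3 (insert('j')): buffer="iatjcfazjc" (len 10), cursors c1@4 c2@9, authorship .1.1..2.2.
After op 4 (move_left): buffer="iatjcfazjc" (len 10), cursors c1@3 c2@8, authorship .1.1..2.2.
After op 5 (add_cursor(4)): buffer="iatjcfazjc" (len 10), cursors c1@3 c3@4 c2@8, authorship .1.1..2.2.
After op 6 (insert('c')): buffer="iatcjccfazcjc" (len 13), cursors c1@4 c3@6 c2@11, authorship .1.113..2.22.
After op 7 (add_cursor(1)): buffer="iatcjccfazcjc" (len 13), cursors c4@1 c1@4 c3@6 c2@11, authorship .1.113..2.22.

Answer: 4 11 6 1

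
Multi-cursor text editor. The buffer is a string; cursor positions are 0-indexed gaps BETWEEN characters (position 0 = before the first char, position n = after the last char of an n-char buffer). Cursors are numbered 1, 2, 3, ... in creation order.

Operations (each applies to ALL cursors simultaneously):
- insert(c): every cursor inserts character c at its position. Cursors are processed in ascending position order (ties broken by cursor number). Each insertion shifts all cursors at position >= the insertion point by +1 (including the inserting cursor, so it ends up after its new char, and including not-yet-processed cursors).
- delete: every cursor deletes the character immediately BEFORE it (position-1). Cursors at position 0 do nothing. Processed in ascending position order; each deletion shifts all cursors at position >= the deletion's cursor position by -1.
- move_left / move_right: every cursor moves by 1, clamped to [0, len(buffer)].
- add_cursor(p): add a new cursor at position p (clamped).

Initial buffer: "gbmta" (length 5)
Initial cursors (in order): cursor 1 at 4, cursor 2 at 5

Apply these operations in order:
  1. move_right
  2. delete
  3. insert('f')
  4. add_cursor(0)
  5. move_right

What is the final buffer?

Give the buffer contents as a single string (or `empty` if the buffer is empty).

After op 1 (move_right): buffer="gbmta" (len 5), cursors c1@5 c2@5, authorship .....
After op 2 (delete): buffer="gbm" (len 3), cursors c1@3 c2@3, authorship ...
After op 3 (insert('f')): buffer="gbmff" (len 5), cursors c1@5 c2@5, authorship ...12
After op 4 (add_cursor(0)): buffer="gbmff" (len 5), cursors c3@0 c1@5 c2@5, authorship ...12
After op 5 (move_right): buffer="gbmff" (len 5), cursors c3@1 c1@5 c2@5, authorship ...12

Answer: gbmff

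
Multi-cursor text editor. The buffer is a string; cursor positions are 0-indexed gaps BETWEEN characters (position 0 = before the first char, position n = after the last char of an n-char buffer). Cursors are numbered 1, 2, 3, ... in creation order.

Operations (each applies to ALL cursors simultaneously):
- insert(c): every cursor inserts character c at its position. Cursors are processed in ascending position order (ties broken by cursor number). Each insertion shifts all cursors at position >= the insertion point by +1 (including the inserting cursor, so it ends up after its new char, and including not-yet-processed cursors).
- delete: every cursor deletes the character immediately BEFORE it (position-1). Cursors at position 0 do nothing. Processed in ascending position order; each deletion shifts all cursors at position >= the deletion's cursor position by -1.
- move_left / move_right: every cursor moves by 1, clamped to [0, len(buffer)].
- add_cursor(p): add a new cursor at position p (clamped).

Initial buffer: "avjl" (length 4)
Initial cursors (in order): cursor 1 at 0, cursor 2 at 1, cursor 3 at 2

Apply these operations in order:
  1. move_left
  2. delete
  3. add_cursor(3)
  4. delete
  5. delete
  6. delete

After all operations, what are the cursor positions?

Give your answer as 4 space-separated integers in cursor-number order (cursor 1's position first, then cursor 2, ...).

After op 1 (move_left): buffer="avjl" (len 4), cursors c1@0 c2@0 c3@1, authorship ....
After op 2 (delete): buffer="vjl" (len 3), cursors c1@0 c2@0 c3@0, authorship ...
After op 3 (add_cursor(3)): buffer="vjl" (len 3), cursors c1@0 c2@0 c3@0 c4@3, authorship ...
After op 4 (delete): buffer="vj" (len 2), cursors c1@0 c2@0 c3@0 c4@2, authorship ..
After op 5 (delete): buffer="v" (len 1), cursors c1@0 c2@0 c3@0 c4@1, authorship .
After op 6 (delete): buffer="" (len 0), cursors c1@0 c2@0 c3@0 c4@0, authorship 

Answer: 0 0 0 0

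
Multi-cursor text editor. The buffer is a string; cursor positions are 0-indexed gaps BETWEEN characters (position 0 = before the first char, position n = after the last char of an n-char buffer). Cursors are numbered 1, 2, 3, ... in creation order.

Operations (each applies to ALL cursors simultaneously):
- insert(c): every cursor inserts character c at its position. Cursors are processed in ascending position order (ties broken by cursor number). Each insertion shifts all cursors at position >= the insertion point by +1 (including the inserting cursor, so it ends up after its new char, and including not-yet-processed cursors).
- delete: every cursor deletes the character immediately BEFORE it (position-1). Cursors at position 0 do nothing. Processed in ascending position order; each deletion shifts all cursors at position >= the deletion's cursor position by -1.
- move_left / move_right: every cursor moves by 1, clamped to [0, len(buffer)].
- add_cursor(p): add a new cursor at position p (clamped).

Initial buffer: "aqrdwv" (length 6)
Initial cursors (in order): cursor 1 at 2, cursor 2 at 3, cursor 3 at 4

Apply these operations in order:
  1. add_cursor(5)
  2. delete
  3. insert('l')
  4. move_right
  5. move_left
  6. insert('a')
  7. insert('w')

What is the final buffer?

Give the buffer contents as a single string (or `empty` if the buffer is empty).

After op 1 (add_cursor(5)): buffer="aqrdwv" (len 6), cursors c1@2 c2@3 c3@4 c4@5, authorship ......
After op 2 (delete): buffer="av" (len 2), cursors c1@1 c2@1 c3@1 c4@1, authorship ..
After op 3 (insert('l')): buffer="allllv" (len 6), cursors c1@5 c2@5 c3@5 c4@5, authorship .1234.
After op 4 (move_right): buffer="allllv" (len 6), cursors c1@6 c2@6 c3@6 c4@6, authorship .1234.
After op 5 (move_left): buffer="allllv" (len 6), cursors c1@5 c2@5 c3@5 c4@5, authorship .1234.
After op 6 (insert('a')): buffer="allllaaaav" (len 10), cursors c1@9 c2@9 c3@9 c4@9, authorship .12341234.
After op 7 (insert('w')): buffer="allllaaaawwwwv" (len 14), cursors c1@13 c2@13 c3@13 c4@13, authorship .123412341234.

Answer: allllaaaawwwwv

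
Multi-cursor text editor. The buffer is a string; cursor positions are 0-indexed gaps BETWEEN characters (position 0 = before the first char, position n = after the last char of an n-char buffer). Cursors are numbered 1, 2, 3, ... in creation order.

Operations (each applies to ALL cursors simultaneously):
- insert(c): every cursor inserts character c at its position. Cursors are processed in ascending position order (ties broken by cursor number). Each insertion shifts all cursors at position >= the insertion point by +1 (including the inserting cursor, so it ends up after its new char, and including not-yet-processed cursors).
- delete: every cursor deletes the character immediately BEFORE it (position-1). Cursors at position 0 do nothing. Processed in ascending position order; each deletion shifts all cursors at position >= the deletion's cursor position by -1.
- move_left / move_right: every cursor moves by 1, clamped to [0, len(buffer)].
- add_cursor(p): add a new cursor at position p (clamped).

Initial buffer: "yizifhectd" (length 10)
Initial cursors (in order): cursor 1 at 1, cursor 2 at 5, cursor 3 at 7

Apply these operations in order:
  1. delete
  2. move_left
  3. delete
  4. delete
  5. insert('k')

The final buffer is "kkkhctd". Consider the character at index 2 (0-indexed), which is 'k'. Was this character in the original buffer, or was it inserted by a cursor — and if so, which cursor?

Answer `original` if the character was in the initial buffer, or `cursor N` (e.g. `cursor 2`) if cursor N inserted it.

After op 1 (delete): buffer="izihctd" (len 7), cursors c1@0 c2@3 c3@4, authorship .......
After op 2 (move_left): buffer="izihctd" (len 7), cursors c1@0 c2@2 c3@3, authorship .......
After op 3 (delete): buffer="ihctd" (len 5), cursors c1@0 c2@1 c3@1, authorship .....
After op 4 (delete): buffer="hctd" (len 4), cursors c1@0 c2@0 c3@0, authorship ....
After op 5 (insert('k')): buffer="kkkhctd" (len 7), cursors c1@3 c2@3 c3@3, authorship 123....
Authorship (.=original, N=cursor N): 1 2 3 . . . .
Index 2: author = 3

Answer: cursor 3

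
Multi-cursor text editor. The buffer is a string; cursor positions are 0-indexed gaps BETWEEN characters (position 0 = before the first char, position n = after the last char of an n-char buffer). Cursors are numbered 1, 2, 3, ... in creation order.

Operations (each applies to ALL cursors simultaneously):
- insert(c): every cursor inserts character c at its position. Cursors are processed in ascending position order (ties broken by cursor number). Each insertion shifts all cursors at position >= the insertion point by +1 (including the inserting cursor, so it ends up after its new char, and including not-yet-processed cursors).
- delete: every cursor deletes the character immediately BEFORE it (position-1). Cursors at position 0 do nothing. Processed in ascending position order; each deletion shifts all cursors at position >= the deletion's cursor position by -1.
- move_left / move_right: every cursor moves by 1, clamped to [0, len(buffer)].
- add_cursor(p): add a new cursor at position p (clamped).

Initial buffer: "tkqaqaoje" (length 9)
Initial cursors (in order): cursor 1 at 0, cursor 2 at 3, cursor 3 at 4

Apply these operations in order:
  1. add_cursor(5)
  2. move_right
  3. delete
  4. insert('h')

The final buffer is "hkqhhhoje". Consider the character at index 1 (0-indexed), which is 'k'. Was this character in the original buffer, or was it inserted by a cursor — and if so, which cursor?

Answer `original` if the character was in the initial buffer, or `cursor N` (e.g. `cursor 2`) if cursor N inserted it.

Answer: original

Derivation:
After op 1 (add_cursor(5)): buffer="tkqaqaoje" (len 9), cursors c1@0 c2@3 c3@4 c4@5, authorship .........
After op 2 (move_right): buffer="tkqaqaoje" (len 9), cursors c1@1 c2@4 c3@5 c4@6, authorship .........
After op 3 (delete): buffer="kqoje" (len 5), cursors c1@0 c2@2 c3@2 c4@2, authorship .....
After op 4 (insert('h')): buffer="hkqhhhoje" (len 9), cursors c1@1 c2@6 c3@6 c4@6, authorship 1..234...
Authorship (.=original, N=cursor N): 1 . . 2 3 4 . . .
Index 1: author = original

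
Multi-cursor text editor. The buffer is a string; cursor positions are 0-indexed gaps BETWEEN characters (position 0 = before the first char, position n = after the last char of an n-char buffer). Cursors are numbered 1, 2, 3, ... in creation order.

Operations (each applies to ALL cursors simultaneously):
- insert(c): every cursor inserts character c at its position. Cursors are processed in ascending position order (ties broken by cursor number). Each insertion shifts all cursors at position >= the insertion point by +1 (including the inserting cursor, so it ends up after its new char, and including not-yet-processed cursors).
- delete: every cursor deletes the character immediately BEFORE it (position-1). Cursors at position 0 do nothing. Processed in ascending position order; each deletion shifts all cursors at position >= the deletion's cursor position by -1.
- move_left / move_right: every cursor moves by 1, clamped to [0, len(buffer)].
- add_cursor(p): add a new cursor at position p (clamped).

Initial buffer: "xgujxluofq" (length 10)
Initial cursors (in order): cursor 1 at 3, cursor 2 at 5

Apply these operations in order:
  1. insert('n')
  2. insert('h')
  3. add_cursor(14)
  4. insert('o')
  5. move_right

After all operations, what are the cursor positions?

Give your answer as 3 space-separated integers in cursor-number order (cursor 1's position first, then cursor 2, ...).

After op 1 (insert('n')): buffer="xgunjxnluofq" (len 12), cursors c1@4 c2@7, authorship ...1..2.....
After op 2 (insert('h')): buffer="xgunhjxnhluofq" (len 14), cursors c1@5 c2@9, authorship ...11..22.....
After op 3 (add_cursor(14)): buffer="xgunhjxnhluofq" (len 14), cursors c1@5 c2@9 c3@14, authorship ...11..22.....
After op 4 (insert('o')): buffer="xgunhojxnholuofqo" (len 17), cursors c1@6 c2@11 c3@17, authorship ...111..222.....3
After op 5 (move_right): buffer="xgunhojxnholuofqo" (len 17), cursors c1@7 c2@12 c3@17, authorship ...111..222.....3

Answer: 7 12 17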